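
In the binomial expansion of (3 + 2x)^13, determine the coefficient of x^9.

The general term is C(13,j)·(3)^j·(2x)^(13-j); the x^9 term has j = 4.
C(13,4) = 715.
Coefficient = C(13,4) · 3^4 · 2^9 = 715 · 81 · 512 = 29652480.

29652480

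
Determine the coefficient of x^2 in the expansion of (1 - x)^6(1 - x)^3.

36

Coefficient of x^2 = Σ_{j} C(6,j)·(-1)^j·C(3,2-j)·(-1)^(2-j) for j from 0 to 2.
= 3 + 18 + 15 = 36.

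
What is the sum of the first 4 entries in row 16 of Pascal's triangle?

1 + 16 + 120 + 560 = 697.

697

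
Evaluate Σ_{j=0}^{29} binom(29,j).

536870912

Setting x = 1 in (1+x)^29 gives Σ C(29,j) = 2^29 = 536870912.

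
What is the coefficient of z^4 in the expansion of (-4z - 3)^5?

-3840

The general term is C(5,j)·(-4z)^j·(-3)^(5-j); the z^4 term has j = 4.
C(5,4) = 5.
Coefficient = C(5,4) · (-4)^4 · (-3)^1 = 5 · 256 · (-3) = -3840.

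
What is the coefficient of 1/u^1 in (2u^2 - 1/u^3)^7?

General term: C(7,j)·(2u^2)^j·(-1/u^3)^(7-j), with u-exponent 2j − 3(7−j) = 5j − 21.
Set 5j − 21 = -1: j = 4.
C(7,4) = 35; 2^4 = 16; (-1)^3 = -1.
Coefficient = 35 · 16 · (-1) = -560.

-560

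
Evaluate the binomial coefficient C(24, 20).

10626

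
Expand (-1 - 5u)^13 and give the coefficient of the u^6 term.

-26812500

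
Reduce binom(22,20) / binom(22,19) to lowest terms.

3/20

C(n,k+1)/C(n,k) = (n−k)/(k+1) = (22−19)/(19+1) = 3/20.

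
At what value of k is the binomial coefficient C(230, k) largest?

115

C(230,k) is maximized at k = 230/2 = 115.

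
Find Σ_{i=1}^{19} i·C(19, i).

Differentiating (1+x)^19 and setting x=1: Σ i·C(19,i) = 19·2^18 = 4980736.

4980736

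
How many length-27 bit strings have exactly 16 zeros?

13037895

Choose the 16 positions: C(27,16) = 13037895.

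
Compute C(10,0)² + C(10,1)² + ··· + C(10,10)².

184756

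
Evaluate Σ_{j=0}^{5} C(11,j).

1024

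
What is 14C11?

C(14,11) = C(14,3) by symmetry.
C(14,3) = (14·13·12) / 3! = 2184 / 6 = 364.

364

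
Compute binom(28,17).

21474180

C(28,17) = C(28,11) by symmetry.
C(28,11) = (28·27·26·25·24·23·22·21·20·19·18) / 11! = 857180548224000 / 39916800 = 21474180.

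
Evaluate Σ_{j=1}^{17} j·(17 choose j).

1114112

Since j·C(17,j) = 17·C(16,j−1), the sum is 17·2^16 = 17·65536 = 1114112.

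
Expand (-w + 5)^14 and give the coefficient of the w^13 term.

-70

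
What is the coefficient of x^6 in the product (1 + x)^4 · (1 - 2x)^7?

84

Coefficient of x^6 = Σ_{j} C(4,j)·1^j·C(7,6-j)·(-2)^(6-j) for j from 0 to 4.
= 448 + (-2688) + 3360 + (-1120) + 84 = 84.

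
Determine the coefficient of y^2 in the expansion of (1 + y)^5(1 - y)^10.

Coefficient of y^2 = Σ_{j} C(5,j)·1^j·C(10,2-j)·(-1)^(2-j) for j from 0 to 2.
= 45 + (-50) + 10 = 5.

5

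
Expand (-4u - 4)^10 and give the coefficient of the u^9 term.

10485760

The general term is C(10,j)·(-4u)^j·(-4)^(10-j); the u^9 term has j = 9.
C(10,9) = 10.
Coefficient = C(10,9) · (-4)^9 · (-4)^1 = 10 · (-262144) · (-4) = 10485760.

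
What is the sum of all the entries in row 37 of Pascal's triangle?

137438953472

Setting x = 1 in (1+x)^37 gives Σ C(37,r) = 2^37 = 137438953472.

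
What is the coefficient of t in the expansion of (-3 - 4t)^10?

787320

The general term is C(10,j)·(-3)^j·(-4t)^(10-j); the t^1 term has j = 9.
C(10,9) = 10.
Coefficient = C(10,9) · (-3)^9 · (-4)^1 = 10 · (-19683) · (-4) = 787320.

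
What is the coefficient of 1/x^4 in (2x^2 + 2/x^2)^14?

General term: C(14,j)·(2x^2)^j·(2/x^2)^(14-j), with x-exponent 2j − 2(14−j) = 4j − 28.
Set 4j − 28 = -4: j = 6.
C(14,6) = 3003; 2^6 = 64; 2^8 = 256.
Coefficient = 3003 · 64 · 256 = 49201152.

49201152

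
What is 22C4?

7315

C(22,4) = (22·21·20·19) / 4! = 175560 / 24 = 7315.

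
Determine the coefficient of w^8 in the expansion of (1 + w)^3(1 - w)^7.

-3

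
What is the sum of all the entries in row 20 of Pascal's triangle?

Setting x = 1 in (1+x)^20 gives Σ C(20,i) = 2^20 = 1048576.

1048576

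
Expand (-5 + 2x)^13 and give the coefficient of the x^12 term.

-266240

The general term is C(13,j)·(-5)^j·(2x)^(13-j); the x^12 term has j = 1.
C(13,1) = 13.
Coefficient = C(13,1) · (-5)^1 · 2^12 = 13 · (-5) · 4096 = -266240.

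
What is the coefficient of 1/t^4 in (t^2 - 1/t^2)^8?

-56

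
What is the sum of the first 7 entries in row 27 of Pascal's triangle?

1 + 27 + 351 + 2925 + 17550 + 80730 + 296010 = 397594.

397594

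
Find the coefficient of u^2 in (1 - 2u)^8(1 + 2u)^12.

Coefficient of u^2 = Σ_{j} C(8,j)·(-2)^j·C(12,2-j)·2^(2-j) for j from 0 to 2.
= 264 + (-384) + 112 = -8.

-8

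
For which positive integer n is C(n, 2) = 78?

13

n(n−1)/2 = 78 ⇒ n(n−1) = 156. Since 13·12 = 156, n = 13.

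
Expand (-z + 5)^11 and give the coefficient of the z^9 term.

-1375

The general term is C(11,j)·(-z)^j·(5)^(11-j); the z^9 term has j = 9.
C(11,9) = 55.
Coefficient = C(11,9) · (-1)^9 · 5^2 = 55 · (-1) · 25 = -1375.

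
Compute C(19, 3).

969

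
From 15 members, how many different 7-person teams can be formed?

6435

This is C(15,7) = 6435.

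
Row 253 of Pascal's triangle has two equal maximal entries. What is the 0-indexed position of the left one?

126

For odd n = 253, C(253,m) peaks at m = (n−1)/2 and (n+1)/2; the lesser is 126.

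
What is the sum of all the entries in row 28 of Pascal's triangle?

The entries of row 28 sum to 2^28 = 268435456.

268435456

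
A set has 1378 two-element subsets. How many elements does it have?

53

n(n−1)/2 = 1378 ⇒ n(n−1) = 2756. Since 53·52 = 2756, n = 53.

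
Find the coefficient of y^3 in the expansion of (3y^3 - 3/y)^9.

General term: C(9,j)·(3y^3)^j·(-3/y)^(9-j), with y-exponent 3j − 1(9−j) = 4j − 9.
Set 4j − 9 = 3: j = 3.
C(9,3) = 84; 3^3 = 27; (-3)^6 = 729.
Coefficient = 84 · 27 · 729 = 1653372.

1653372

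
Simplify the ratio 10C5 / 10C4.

6/5

C(n,k+1)/C(n,k) = (n−k)/(k+1) = (10−4)/(4+1) = 6/5.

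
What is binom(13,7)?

1716

C(13,7) = C(13,6) by symmetry.
C(13,6) = (13·12·11·10·9·8) / 6! = 1235520 / 720 = 1716.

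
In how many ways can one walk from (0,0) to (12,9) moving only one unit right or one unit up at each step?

293930

Each path is a sequence of 21 steps with 12 rights: C(21,12) = 293930.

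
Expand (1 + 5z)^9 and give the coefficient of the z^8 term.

3515625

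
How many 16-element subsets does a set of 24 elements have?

735471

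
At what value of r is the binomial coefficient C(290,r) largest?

C(290,r) is maximized at r = 290/2 = 145.

145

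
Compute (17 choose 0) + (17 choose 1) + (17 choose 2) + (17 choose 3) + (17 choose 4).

3214

1 + 17 + 136 + 680 + 2380 = 3214.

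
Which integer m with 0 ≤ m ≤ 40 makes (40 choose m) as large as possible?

20

C(40,m) is maximized at m = 40/2 = 20.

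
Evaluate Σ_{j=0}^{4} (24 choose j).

1 + 24 + 276 + 2024 + 10626 = 12951.

12951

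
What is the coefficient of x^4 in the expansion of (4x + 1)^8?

The general term is C(8,j)·(4x)^j·(1)^(8-j); the x^4 term has j = 4.
C(8,4) = 70.
Coefficient = C(8,4) · 4^4 = 70 · 256 = 17920.

17920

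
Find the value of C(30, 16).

C(30,16) = C(30,14) by symmetry.
C(30,14) = (30·29·28·27·26·25·24·23·22·21·20·19·18·17) / 14! = 12677700308232960000 / 87178291200 = 145422675.

145422675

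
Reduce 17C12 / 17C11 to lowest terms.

C(n,k+1)/C(n,k) = (n−k)/(k+1) = (17−11)/(11+1) = 6/12 = 1/2.

1/2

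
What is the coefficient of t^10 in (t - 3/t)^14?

819

General term: C(14,j)·(t)^j·(-3/t)^(14-j), with t-exponent 1j − 1(14−j) = 2j − 14.
Set 2j − 14 = 10: j = 12.
C(14,12) = 91; 1^12 = 1; (-3)^2 = 9.
Coefficient = 91 · 1 · 9 = 819.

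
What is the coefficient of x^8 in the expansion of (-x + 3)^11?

The general term is C(11,j)·(-x)^j·(3)^(11-j); the x^8 term has j = 8.
C(11,8) = 165.
Coefficient = C(11,8) · 3^3 = 165 · 27 = 4455.

4455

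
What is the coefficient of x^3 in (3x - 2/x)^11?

11547360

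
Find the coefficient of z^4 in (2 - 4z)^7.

71680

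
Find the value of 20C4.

4845

C(20,4) = (20·19·18·17) / 4! = 116280 / 24 = 4845.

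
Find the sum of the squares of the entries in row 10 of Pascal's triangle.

184756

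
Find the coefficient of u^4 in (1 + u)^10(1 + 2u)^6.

Coefficient of u^4 = Σ_{j} C(10,j)·1^j·C(6,4-j)·2^(4-j) for j from 0 to 4.
= 240 + 1600 + 2700 + 1440 + 210 = 6190.

6190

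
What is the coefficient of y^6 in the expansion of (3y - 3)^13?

-2735858268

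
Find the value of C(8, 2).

C(8,2) = (8·7) / 2! = 56 / 2 = 28.

28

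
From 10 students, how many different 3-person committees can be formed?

This is C(10,3) = 120.

120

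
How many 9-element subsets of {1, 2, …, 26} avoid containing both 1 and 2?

All 9-subsets: C(26,9) = 3124550. Those containing both fixed elements: C(24,7) = 346104.
3124550 − 346104 = 2778446.

2778446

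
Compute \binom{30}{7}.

2035800

C(30,7) = (30·29·28·27·26·25·24) / 7! = 10260432000 / 5040 = 2035800.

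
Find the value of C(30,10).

30045015

C(30,10) = (30·29·28·27·26·25·24·23·22·21) / 10! = 109027350432000 / 3628800 = 30045015.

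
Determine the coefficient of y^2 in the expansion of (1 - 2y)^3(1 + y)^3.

Coefficient of y^2 = Σ_{j} C(3,j)·(-2)^j·C(3,2-j)·1^(2-j) for j from 0 to 2.
= 3 + (-18) + 12 = -3.

-3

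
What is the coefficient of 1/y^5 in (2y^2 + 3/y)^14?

General term: C(14,j)·(2y^2)^j·(3/y)^(14-j), with y-exponent 2j − 1(14−j) = 3j − 14.
Set 3j − 14 = -5: j = 3.
C(14,3) = 364; 2^3 = 8; 3^11 = 177147.
Coefficient = 364 · 8 · 177147 = 515852064.

515852064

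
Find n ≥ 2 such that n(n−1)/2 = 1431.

54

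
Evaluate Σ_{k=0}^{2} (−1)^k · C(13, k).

The partial alternating sum Σ_{k=0}^{2} (−1)^k C(13,k) = (−1)^2 C(12,2) = 66.

66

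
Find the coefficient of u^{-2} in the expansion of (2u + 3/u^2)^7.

15120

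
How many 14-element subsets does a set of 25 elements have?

4457400

C(25,14) = C(25,11) by symmetry.
C(25,11) = (25·24·23·22·21·20·19·18·17·16·15) / 11! = 177925144320000 / 39916800 = 4457400.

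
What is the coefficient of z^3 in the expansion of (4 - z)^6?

-1280

The general term is C(6,j)·(4)^j·(-z)^(6-j); the z^3 term has j = 3.
C(6,3) = 20.
Coefficient = C(6,3) · 4^3 · (-1)^3 = 20 · 64 · (-1) = -1280.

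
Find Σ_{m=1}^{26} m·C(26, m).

872415232

Since m·C(26,m) = 26·C(25,m−1), the sum is 26·2^25 = 26·33554432 = 872415232.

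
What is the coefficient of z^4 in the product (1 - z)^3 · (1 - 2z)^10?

6800

Coefficient of z^4 = Σ_{j} C(3,j)·(-1)^j·C(10,4-j)·(-2)^(4-j) for j from 0 to 3.
= 3360 + 2880 + 540 + 20 = 6800.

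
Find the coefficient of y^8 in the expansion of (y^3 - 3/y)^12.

-1732104

General term: C(12,j)·(y^3)^j·(-3/y)^(12-j), with y-exponent 3j − 1(12−j) = 4j − 12.
Set 4j − 12 = 8: j = 5.
C(12,5) = 792; 1^5 = 1; (-3)^7 = -2187.
Coefficient = 792 · 1 · (-2187) = -1732104.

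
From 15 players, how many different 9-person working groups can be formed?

5005

This is C(15,9) = 5005.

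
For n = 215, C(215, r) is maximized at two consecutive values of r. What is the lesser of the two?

For odd n = 215, C(215,r) peaks at r = (n−1)/2 and (n+1)/2; the lesser is 107.

107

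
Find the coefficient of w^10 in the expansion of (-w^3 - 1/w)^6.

General term: C(6,j)·(-w^3)^j·(-1/w)^(6-j), with w-exponent 3j − 1(6−j) = 4j − 6.
Set 4j − 6 = 10: j = 4.
C(6,4) = 15; (-1)^4 = 1; (-1)^2 = 1.
Coefficient = 15 · 1 · 1 = 15.

15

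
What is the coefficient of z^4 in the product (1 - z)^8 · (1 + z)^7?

21

Coefficient of z^4 = Σ_{j} C(8,j)·(-1)^j·C(7,4-j)·1^(4-j) for j from 0 to 4.
= 35 + (-280) + 588 + (-392) + 70 = 21.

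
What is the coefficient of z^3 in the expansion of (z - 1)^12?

-220

The general term is C(12,j)·(z)^j·(-1)^(12-j); the z^3 term has j = 3.
C(12,3) = 220.
Coefficient = C(12,3) · (-1)^9 = 220 · (-1) = -220.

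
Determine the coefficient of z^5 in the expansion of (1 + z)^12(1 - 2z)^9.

-630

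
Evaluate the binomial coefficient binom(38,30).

C(38,30) = C(38,8) by symmetry.
C(38,8) = (38·37·36·35·34·33·32·31) / 8! = 1971788797440 / 40320 = 48903492.

48903492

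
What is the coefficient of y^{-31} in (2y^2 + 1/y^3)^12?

General term: C(12,j)·(2y^2)^j·(1/y^3)^(12-j), with y-exponent 2j − 3(12−j) = 5j − 36.
Set 5j − 36 = -31: j = 1.
C(12,1) = 12; 2^1 = 2; 1^11 = 1.
Coefficient = 12 · 2 · 1 = 24.

24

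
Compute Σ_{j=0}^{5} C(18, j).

1 + 18 + 153 + 816 + 3060 + 8568 = 12616.

12616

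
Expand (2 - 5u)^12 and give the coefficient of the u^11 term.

The general term is C(12,j)·(2)^j·(-5u)^(12-j); the u^11 term has j = 1.
C(12,1) = 12.
Coefficient = C(12,1) · 2^1 · (-5)^11 = 12 · 2 · (-48828125) = -1171875000.

-1171875000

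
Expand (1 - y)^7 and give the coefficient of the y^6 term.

7

The general term is C(7,j)·(1)^j·(-y)^(7-j); the y^6 term has j = 1.
C(7,1) = 7.
Coefficient = C(7,1) = 7.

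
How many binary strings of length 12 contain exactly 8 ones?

Choose the 8 positions: C(12,8) = 495.

495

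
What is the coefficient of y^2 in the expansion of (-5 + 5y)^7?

-1640625

The general term is C(7,j)·(-5)^j·(5y)^(7-j); the y^2 term has j = 5.
C(7,5) = 21.
Coefficient = C(7,5) · (-5)^5 · 5^2 = 21 · (-3125) · 25 = -1640625.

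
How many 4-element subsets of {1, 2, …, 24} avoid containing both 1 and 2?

All 4-subsets: C(24,4) = 10626. Those containing both fixed elements: C(22,2) = 231.
10626 − 231 = 10395.

10395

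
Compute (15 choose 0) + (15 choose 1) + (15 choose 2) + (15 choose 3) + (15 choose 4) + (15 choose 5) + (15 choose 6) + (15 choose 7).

16384

1 + 15 + 105 + 455 + 1365 + 3003 + 5005 + 6435 = 16384.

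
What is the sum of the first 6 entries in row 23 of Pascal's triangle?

1 + 23 + 253 + 1771 + 8855 + 33649 = 44552.

44552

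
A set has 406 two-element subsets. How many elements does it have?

29

n(n−1)/2 = 406 ⇒ n(n−1) = 812. Since 29·28 = 812, n = 29.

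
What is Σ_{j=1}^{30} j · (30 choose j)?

16106127360

Differentiating (1+x)^30 and setting x=1: Σ j·C(30,j) = 30·2^29 = 16106127360.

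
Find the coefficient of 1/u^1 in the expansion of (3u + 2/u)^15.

General term: C(15,j)·(3u)^j·(2/u)^(15-j), with u-exponent 1j − 1(15−j) = 2j − 15.
Set 2j − 15 = -1: j = 7.
C(15,7) = 6435; 3^7 = 2187; 2^8 = 256.
Coefficient = 6435 · 2187 · 256 = 3602776320.

3602776320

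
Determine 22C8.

C(22,8) = (22·21·20·19·18·17·16·15) / 8! = 12893126400 / 40320 = 319770.

319770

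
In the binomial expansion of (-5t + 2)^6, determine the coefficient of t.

The general term is C(6,j)·(-5t)^j·(2)^(6-j); the t^1 term has j = 1.
C(6,1) = 6.
Coefficient = C(6,1) · (-5)^1 · 2^5 = 6 · (-5) · 32 = -960.

-960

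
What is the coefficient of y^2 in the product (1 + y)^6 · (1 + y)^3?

(1 + y)^6(1 + y)^3 = (1 + y)^9, so the coefficient of y^2 is C(9,2)·1^2 = 36·1 = 36.

36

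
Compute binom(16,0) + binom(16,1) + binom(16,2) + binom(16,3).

697

1 + 16 + 120 + 560 = 697.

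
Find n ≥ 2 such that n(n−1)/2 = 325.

n(n−1)/2 = 325 ⇒ n(n−1) = 650. Since 26·25 = 650, n = 26.

26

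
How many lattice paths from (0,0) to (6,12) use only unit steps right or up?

18564

Each path is a sequence of 18 steps with 6 rights: C(18,6) = 18564.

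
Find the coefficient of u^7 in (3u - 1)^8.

-17496

The general term is C(8,j)·(3u)^j·(-1)^(8-j); the u^7 term has j = 7.
C(8,7) = 8.
Coefficient = C(8,7) · 3^7 · (-1)^1 = 8 · 2187 · (-1) = -17496.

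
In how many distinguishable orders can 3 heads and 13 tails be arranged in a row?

560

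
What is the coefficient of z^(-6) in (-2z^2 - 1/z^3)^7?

General term: C(7,j)·(-2z^2)^j·(-1/z^3)^(7-j), with z-exponent 2j − 3(7−j) = 5j − 21.
Set 5j − 21 = -6: j = 3.
C(7,3) = 35; (-2)^3 = -8; (-1)^4 = 1.
Coefficient = 35 · (-8) · 1 = -280.

-280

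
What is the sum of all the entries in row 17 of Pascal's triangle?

131072

Setting x = 1 in (1+x)^17 gives Σ C(17,i) = 2^17 = 131072.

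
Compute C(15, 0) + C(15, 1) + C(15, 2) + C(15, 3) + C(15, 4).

1941

1 + 15 + 105 + 455 + 1365 = 1941.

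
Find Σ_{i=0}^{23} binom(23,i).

8388608

The entries of row 23 sum to 2^23 = 8388608.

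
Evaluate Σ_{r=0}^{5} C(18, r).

12616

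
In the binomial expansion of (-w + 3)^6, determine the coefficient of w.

The general term is C(6,j)·(-w)^j·(3)^(6-j); the w^1 term has j = 1.
C(6,1) = 6.
Coefficient = C(6,1) · (-1)^1 · 3^5 = 6 · (-1) · 243 = -1458.

-1458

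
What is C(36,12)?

C(36,12) = (36·35·34·33·32·31·30·29·28·27·26·25) / 12! = 599555620984320000 / 479001600 = 1251677700.

1251677700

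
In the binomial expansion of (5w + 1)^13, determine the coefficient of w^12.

3173828125

The general term is C(13,j)·(5w)^j·(1)^(13-j); the w^12 term has j = 12.
C(13,12) = 13.
Coefficient = C(13,12) · 5^12 = 13 · 244140625 = 3173828125.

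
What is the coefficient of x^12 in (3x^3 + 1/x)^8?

General term: C(8,j)·(3x^3)^j·(1/x)^(8-j), with x-exponent 3j − 1(8−j) = 4j − 8.
Set 4j − 8 = 12: j = 5.
C(8,5) = 56; 3^5 = 243; 1^3 = 1.
Coefficient = 56 · 243 · 1 = 13608.

13608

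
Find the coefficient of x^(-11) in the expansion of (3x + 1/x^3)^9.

10206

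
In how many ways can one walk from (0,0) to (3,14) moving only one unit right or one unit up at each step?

Each path is a sequence of 17 steps with 3 rights: C(17,3) = 680.

680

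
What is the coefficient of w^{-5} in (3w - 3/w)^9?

-708588

General term: C(9,j)·(3w)^j·(-3/w)^(9-j), with w-exponent 1j − 1(9−j) = 2j − 9.
Set 2j − 9 = -5: j = 2.
C(9,2) = 36; 3^2 = 9; (-3)^7 = -2187.
Coefficient = 36 · 9 · (-2187) = -708588.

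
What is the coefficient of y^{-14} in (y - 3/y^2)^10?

General term: C(10,j)·(y)^j·(-3/y^2)^(10-j), with y-exponent 1j − 2(10−j) = 3j − 20.
Set 3j − 20 = -14: j = 2.
C(10,2) = 45; 1^2 = 1; (-3)^8 = 6561.
Coefficient = 45 · 1 · 6561 = 295245.

295245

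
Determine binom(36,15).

5567902560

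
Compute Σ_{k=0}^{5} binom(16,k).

1 + 16 + 120 + 560 + 1820 + 4368 = 6885.

6885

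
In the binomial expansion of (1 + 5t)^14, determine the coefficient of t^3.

45500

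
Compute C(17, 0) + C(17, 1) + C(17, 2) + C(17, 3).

834

1 + 17 + 136 + 680 = 834.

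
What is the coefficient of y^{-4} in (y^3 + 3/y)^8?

17496

General term: C(8,j)·(y^3)^j·(3/y)^(8-j), with y-exponent 3j − 1(8−j) = 4j − 8.
Set 4j − 8 = -4: j = 1.
C(8,1) = 8; 1^1 = 1; 3^7 = 2187.
Coefficient = 8 · 1 · 2187 = 17496.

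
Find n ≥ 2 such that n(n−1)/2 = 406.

29

n(n−1)/2 = 406 ⇒ n(n−1) = 812. Since 29·28 = 812, n = 29.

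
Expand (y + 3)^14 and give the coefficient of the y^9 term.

The general term is C(14,j)·(y)^j·(3)^(14-j); the y^9 term has j = 9.
C(14,9) = 2002.
Coefficient = C(14,9) · 3^5 = 2002 · 243 = 486486.

486486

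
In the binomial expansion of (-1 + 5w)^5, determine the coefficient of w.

The general term is C(5,j)·(-1)^j·(5w)^(5-j); the w^1 term has j = 4.
C(5,4) = 5.
Coefficient = C(5,4) · 5^1 = 5 · 5 = 25.

25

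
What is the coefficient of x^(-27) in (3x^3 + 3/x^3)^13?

124357194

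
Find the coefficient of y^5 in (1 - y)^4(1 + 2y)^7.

-210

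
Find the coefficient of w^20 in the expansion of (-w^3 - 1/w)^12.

495

General term: C(12,j)·(-w^3)^j·(-1/w)^(12-j), with w-exponent 3j − 1(12−j) = 4j − 12.
Set 4j − 12 = 20: j = 8.
C(12,8) = 495; (-1)^8 = 1; (-1)^4 = 1.
Coefficient = 495 · 1 · 1 = 495.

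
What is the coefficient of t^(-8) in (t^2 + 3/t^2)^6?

1458

General term: C(6,j)·(t^2)^j·(3/t^2)^(6-j), with t-exponent 2j − 2(6−j) = 4j − 12.
Set 4j − 12 = -8: j = 1.
C(6,1) = 6; 1^1 = 1; 3^5 = 243.
Coefficient = 6 · 1 · 243 = 1458.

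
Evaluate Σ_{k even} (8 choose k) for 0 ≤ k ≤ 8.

Even-k terms of row 8 sum to 2^7 = 128.

128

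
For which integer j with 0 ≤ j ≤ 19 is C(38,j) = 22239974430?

16

C(38,j) increases on 0 ≤ j ≤ 19. C(38,15) = 15471286560 and C(38,16) = 22239974430, so j = 16.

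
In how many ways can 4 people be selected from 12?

495

This is C(12,4) = 495.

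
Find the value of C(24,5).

C(24,5) = (24·23·22·21·20) / 5! = 5100480 / 120 = 42504.

42504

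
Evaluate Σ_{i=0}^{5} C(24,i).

55455

1 + 24 + 276 + 2024 + 10626 + 42504 = 55455.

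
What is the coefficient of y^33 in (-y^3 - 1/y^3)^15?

-105

General term: C(15,j)·(-y^3)^j·(-1/y^3)^(15-j), with y-exponent 3j − 3(15−j) = 6j − 45.
Set 6j − 45 = 33: j = 13.
C(15,13) = 105; (-1)^13 = -1; (-1)^2 = 1.
Coefficient = 105 · (-1) · 1 = -105.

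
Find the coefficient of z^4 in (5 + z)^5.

The general term is C(5,j)·(5)^j·(z)^(5-j); the z^4 term has j = 1.
C(5,1) = 5.
Coefficient = C(5,1) · 5^1 = 5 · 5 = 25.

25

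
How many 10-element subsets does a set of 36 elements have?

254186856

C(36,10) = (36·35·34·33·32·31·30·29·28·27) / 10! = 922393263052800 / 3628800 = 254186856.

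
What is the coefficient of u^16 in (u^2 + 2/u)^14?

16016

General term: C(14,j)·(u^2)^j·(2/u)^(14-j), with u-exponent 2j − 1(14−j) = 3j − 14.
Set 3j − 14 = 16: j = 10.
C(14,10) = 1001; 1^10 = 1; 2^4 = 16.
Coefficient = 1001 · 1 · 16 = 16016.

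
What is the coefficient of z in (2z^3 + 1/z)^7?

84

General term: C(7,j)·(2z^3)^j·(1/z)^(7-j), with z-exponent 3j − 1(7−j) = 4j − 7.
Set 4j − 7 = 1: j = 2.
C(7,2) = 21; 2^2 = 4; 1^5 = 1.
Coefficient = 21 · 4 · 1 = 84.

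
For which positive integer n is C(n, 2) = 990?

45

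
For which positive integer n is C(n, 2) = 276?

n(n−1)/2 = 276 ⇒ n(n−1) = 552. Since 24·23 = 552, n = 24.

24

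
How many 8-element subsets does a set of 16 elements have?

12870

C(16,8) = (16·15·14·13·12·11·10·9) / 8! = 518918400 / 40320 = 12870.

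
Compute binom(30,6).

593775

C(30,6) = (30·29·28·27·26·25) / 6! = 427518000 / 720 = 593775.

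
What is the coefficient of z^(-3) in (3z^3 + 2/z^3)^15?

General term: C(15,j)·(3z^3)^j·(2/z^3)^(15-j), with z-exponent 3j − 3(15−j) = 6j − 45.
Set 6j − 45 = -3: j = 7.
C(15,7) = 6435; 3^7 = 2187; 2^8 = 256.
Coefficient = 6435 · 2187 · 256 = 3602776320.

3602776320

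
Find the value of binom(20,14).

38760

C(20,14) = C(20,6) by symmetry.
C(20,6) = (20·19·18·17·16·15) / 6! = 27907200 / 720 = 38760.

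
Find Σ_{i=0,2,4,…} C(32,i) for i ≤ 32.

Half of (1+1)^32 + (1−1)^32 gives the even-index sum: 2^31 = 2147483648.

2147483648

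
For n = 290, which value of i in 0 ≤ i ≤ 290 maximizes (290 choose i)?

145

C(290,i) is maximized at i = 290/2 = 145.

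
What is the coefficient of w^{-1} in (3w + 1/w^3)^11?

1082565

General term: C(11,j)·(3w)^j·(1/w^3)^(11-j), with w-exponent 1j − 3(11−j) = 4j − 33.
Set 4j − 33 = -1: j = 8.
C(11,8) = 165; 3^8 = 6561; 1^3 = 1.
Coefficient = 165 · 6561 · 1 = 1082565.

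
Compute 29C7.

1560780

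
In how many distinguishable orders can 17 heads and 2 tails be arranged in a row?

171

Choose positions for the heads: C(19,17) = 171.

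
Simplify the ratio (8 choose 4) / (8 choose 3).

5/4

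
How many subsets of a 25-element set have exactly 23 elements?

300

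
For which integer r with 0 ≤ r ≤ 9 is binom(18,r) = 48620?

9

C(18,r) increases on 0 ≤ r ≤ 9. C(18,8) = 43758 and C(18,9) = 48620, so r = 9.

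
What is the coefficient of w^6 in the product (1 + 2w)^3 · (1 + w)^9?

3024

Coefficient of w^6 = Σ_{j} C(3,j)·2^j·C(9,6-j)·1^(6-j) for j from 0 to 3.
= 84 + 756 + 1512 + 672 = 3024.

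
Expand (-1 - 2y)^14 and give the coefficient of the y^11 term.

745472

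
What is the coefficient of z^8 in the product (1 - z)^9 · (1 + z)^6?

-45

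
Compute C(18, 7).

C(18,7) = (18·17·16·15·14·13·12) / 7! = 160392960 / 5040 = 31824.

31824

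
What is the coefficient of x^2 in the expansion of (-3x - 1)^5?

-90

The general term is C(5,j)·(-3x)^j·(-1)^(5-j); the x^2 term has j = 2.
C(5,2) = 10.
Coefficient = C(5,2) · (-3)^2 · (-1)^3 = 10 · 9 · (-1) = -90.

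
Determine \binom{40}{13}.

12033222880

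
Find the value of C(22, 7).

170544

C(22,7) = (22·21·20·19·18·17·16) / 7! = 859541760 / 5040 = 170544.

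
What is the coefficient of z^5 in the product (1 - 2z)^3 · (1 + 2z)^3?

0

Coefficient of z^5 = Σ_{j} C(3,j)·(-2)^j·C(3,5-j)·2^(5-j) for j from 2 to 3.
= 96 + (-96) = 0.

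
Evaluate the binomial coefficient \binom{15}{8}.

6435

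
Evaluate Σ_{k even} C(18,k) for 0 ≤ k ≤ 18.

Even-k terms of row 18 sum to 2^17 = 131072.

131072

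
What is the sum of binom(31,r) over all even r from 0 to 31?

1073741824

Half of (1+1)^31 + (1−1)^31 gives the even-index sum: 2^30 = 1073741824.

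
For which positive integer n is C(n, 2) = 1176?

49

n(n−1)/2 = 1176 ⇒ n(n−1) = 2352. Since 49·48 = 2352, n = 49.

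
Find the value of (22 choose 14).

319770

C(22,14) = C(22,8) by symmetry.
C(22,8) = (22·21·20·19·18·17·16·15) / 8! = 12893126400 / 40320 = 319770.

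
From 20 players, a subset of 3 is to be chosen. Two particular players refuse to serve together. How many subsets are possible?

All 3-subsets: C(20,3) = 1140. Those containing both fixed elements: C(18,1) = 18.
1140 − 18 = 1122.

1122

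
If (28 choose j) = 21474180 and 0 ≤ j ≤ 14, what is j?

11

C(28,j) increases on 0 ≤ j ≤ 14. C(28,10) = 13123110 and C(28,11) = 21474180, so j = 11.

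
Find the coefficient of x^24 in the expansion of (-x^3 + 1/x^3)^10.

-10

General term: C(10,j)·(-x^3)^j·(1/x^3)^(10-j), with x-exponent 3j − 3(10−j) = 6j − 30.
Set 6j − 30 = 24: j = 9.
C(10,9) = 10; (-1)^9 = -1; 1^1 = 1.
Coefficient = 10 · (-1) · 1 = -10.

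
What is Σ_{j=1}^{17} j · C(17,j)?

1114112

Since j·C(17,j) = 17·C(16,j−1), the sum is 17·2^16 = 17·65536 = 1114112.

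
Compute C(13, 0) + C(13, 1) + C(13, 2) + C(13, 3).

378

1 + 13 + 78 + 286 = 378.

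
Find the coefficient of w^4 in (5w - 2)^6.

37500

The general term is C(6,j)·(5w)^j·(-2)^(6-j); the w^4 term has j = 4.
C(6,4) = 15.
Coefficient = C(6,4) · 5^4 · (-2)^2 = 15 · 625 · 4 = 37500.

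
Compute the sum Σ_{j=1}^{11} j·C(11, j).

Differentiating (1+x)^11 and setting x=1: Σ j·C(11,j) = 11·2^10 = 11264.

11264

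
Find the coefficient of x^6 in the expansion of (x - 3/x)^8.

General term: C(8,j)·(x)^j·(-3/x)^(8-j), with x-exponent 1j − 1(8−j) = 2j − 8.
Set 2j − 8 = 6: j = 7.
C(8,7) = 8; 1^7 = 1; (-3)^1 = -3.
Coefficient = 8 · 1 · (-3) = -24.

-24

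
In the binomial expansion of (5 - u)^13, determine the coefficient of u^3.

-2792968750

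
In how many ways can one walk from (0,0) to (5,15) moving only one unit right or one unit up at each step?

15504

Each path is a sequence of 20 steps with 5 rights: C(20,5) = 15504.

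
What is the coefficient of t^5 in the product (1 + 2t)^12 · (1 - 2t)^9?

Coefficient of t^5 = Σ_{j} C(12,j)·2^j·C(9,5-j)·(-2)^(5-j) for j from 0 to 5.
= (-4032) + 48384 + (-177408) + 253440 + (-142560) + 25344 = 3168.

3168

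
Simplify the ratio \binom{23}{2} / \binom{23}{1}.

11

C(n,k+1)/C(n,k) = (n−k)/(k+1) = (23−1)/(1+1) = 22/2 = 11.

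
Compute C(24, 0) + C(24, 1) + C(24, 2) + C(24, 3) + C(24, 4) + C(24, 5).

55455

1 + 24 + 276 + 2024 + 10626 + 42504 = 55455.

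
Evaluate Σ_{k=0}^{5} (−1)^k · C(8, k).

The partial alternating sum Σ_{k=0}^{5} (−1)^k C(8,k) = (−1)^5 C(7,5) = -21.

-21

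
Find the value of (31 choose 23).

7888725

C(31,23) = C(31,8) by symmetry.
C(31,8) = (31·30·29·28·27·26·25·24) / 8! = 318073392000 / 40320 = 7888725.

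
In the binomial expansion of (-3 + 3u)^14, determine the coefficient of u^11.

The general term is C(14,j)·(-3)^j·(3u)^(14-j); the u^11 term has j = 3.
C(14,3) = 364.
Coefficient = C(14,3) · (-3)^3 · 3^11 = 364 · (-27) · 177147 = -1741000716.

-1741000716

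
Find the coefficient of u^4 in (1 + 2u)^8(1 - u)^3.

Coefficient of u^4 = Σ_{j} C(8,j)·2^j·C(3,4-j)·(-1)^(4-j) for j from 1 to 4.
= (-16) + 336 + (-1344) + 1120 = 96.

96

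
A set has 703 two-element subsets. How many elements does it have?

38

n(n−1)/2 = 703 ⇒ n(n−1) = 1406. Since 38·37 = 1406, n = 38.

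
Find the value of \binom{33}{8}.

13884156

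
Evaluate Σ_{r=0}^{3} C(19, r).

1160

1 + 19 + 171 + 969 = 1160.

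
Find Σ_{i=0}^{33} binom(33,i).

8589934592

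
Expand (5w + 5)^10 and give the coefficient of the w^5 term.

2460937500

The general term is C(10,j)·(5w)^j·(5)^(10-j); the w^5 term has j = 5.
C(10,5) = 252.
Coefficient = C(10,5) · 5^5 · 5^5 = 252 · 3125 · 3125 = 2460937500.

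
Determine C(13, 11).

C(13,11) = C(13,2) by symmetry.
C(13,2) = (13·12) / 2! = 156 / 2 = 78.

78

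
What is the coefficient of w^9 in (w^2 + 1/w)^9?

84

General term: C(9,j)·(w^2)^j·(1/w)^(9-j), with w-exponent 2j − 1(9−j) = 3j − 9.
Set 3j − 9 = 9: j = 6.
C(9,6) = 84; 1^6 = 1; 1^3 = 1.
Coefficient = 84 · 1 · 1 = 84.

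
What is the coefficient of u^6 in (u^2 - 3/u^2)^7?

189

General term: C(7,j)·(u^2)^j·(-3/u^2)^(7-j), with u-exponent 2j − 2(7−j) = 4j − 14.
Set 4j − 14 = 6: j = 5.
C(7,5) = 21; 1^5 = 1; (-3)^2 = 9.
Coefficient = 21 · 1 · 9 = 189.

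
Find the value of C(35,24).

417225900

C(35,24) = C(35,11) by symmetry.
C(35,11) = (35·34·33·32·31·30·29·28·27·26·25) / 11! = 16654322805120000 / 39916800 = 417225900.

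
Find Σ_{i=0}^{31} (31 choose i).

2147483648

The entries of row 31 sum to 2^31 = 2147483648.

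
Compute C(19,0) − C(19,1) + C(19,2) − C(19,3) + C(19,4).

The partial alternating sum Σ_{k=0}^{4} (−1)^k C(19,k) = (−1)^4 C(18,4) = 3060.

3060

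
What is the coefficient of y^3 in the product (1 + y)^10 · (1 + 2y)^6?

Coefficient of y^3 = Σ_{j} C(10,j)·1^j·C(6,3-j)·2^(3-j) for j from 0 to 3.
= 160 + 600 + 540 + 120 = 1420.

1420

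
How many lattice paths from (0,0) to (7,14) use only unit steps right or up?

116280

Each path is a sequence of 21 steps with 7 rights: C(21,7) = 116280.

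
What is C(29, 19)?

20030010

C(29,19) = C(29,10) by symmetry.
C(29,10) = (29·28·27·26·25·24·23·22·21·20) / 10! = 72684900288000 / 3628800 = 20030010.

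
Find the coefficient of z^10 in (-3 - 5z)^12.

The general term is C(12,j)·(-3)^j·(-5z)^(12-j); the z^10 term has j = 2.
C(12,2) = 66.
Coefficient = C(12,2) · (-3)^2 · (-5)^10 = 66 · 9 · 9765625 = 5800781250.

5800781250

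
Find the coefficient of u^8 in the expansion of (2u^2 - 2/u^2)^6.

General term: C(6,j)·(2u^2)^j·(-2/u^2)^(6-j), with u-exponent 2j − 2(6−j) = 4j − 12.
Set 4j − 12 = 8: j = 5.
C(6,5) = 6; 2^5 = 32; (-2)^1 = -2.
Coefficient = 6 · 32 · (-2) = -384.

-384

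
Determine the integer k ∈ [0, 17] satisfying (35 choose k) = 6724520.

C(35,k) increases on 0 ≤ k ≤ 17. C(35,6) = 1623160 and C(35,7) = 6724520, so k = 7.

7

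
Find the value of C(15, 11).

C(15,11) = C(15,4) by symmetry.
C(15,4) = (15·14·13·12) / 4! = 32760 / 24 = 1365.

1365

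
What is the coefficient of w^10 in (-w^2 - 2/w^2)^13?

-11440

General term: C(13,j)·(-w^2)^j·(-2/w^2)^(13-j), with w-exponent 2j − 2(13−j) = 4j − 26.
Set 4j − 26 = 10: j = 9.
C(13,9) = 715; (-1)^9 = -1; (-2)^4 = 16.
Coefficient = 715 · (-1) · 16 = -11440.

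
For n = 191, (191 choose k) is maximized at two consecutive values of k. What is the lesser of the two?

For odd n = 191, C(191,k) peaks at k = (n−1)/2 and (n+1)/2; the lesser is 95.

95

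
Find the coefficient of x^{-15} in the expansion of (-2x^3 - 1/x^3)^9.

-144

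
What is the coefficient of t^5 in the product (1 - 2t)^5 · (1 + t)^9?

Coefficient of t^5 = Σ_{j} C(5,j)·(-2)^j·C(9,5-j)·1^(5-j) for j from 0 to 5.
= 126 + (-1260) + 3360 + (-2880) + 720 + (-32) = 34.

34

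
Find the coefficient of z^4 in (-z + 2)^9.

The general term is C(9,j)·(-z)^j·(2)^(9-j); the z^4 term has j = 4.
C(9,4) = 126.
Coefficient = C(9,4) · 2^5 = 126 · 32 = 4032.

4032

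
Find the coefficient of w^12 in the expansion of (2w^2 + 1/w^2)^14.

1025024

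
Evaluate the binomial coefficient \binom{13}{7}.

C(13,7) = C(13,6) by symmetry.
C(13,6) = (13·12·11·10·9·8) / 6! = 1235520 / 720 = 1716.

1716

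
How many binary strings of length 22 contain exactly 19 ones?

Choose the 19 positions: C(22,19) = 1540.

1540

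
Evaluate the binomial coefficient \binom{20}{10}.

184756

C(20,10) = (20·19·18·17·16·15·14·13·12·11) / 10! = 670442572800 / 3628800 = 184756.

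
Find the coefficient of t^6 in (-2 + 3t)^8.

The general term is C(8,j)·(-2)^j·(3t)^(8-j); the t^6 term has j = 2.
C(8,2) = 28.
Coefficient = C(8,2) · (-2)^2 · 3^6 = 28 · 4 · 729 = 81648.

81648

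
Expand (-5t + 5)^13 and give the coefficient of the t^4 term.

872802734375

The general term is C(13,j)·(-5t)^j·(5)^(13-j); the t^4 term has j = 4.
C(13,4) = 715.
Coefficient = C(13,4) · (-5)^4 · 5^9 = 715 · 625 · 1953125 = 872802734375.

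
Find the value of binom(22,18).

7315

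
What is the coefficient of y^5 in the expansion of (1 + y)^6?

The general term is C(6,j)·(1)^j·(y)^(6-j); the y^5 term has j = 1.
C(6,1) = 6.
Coefficient = C(6,1) = 6.

6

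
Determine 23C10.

1144066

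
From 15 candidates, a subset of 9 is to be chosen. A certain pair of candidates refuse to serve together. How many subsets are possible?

All 9-subsets: C(15,9) = 5005. Those containing both fixed elements: C(13,7) = 1716.
5005 − 1716 = 3289.

3289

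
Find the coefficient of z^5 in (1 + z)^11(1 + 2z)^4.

8998

Coefficient of z^5 = Σ_{j} C(11,j)·1^j·C(4,5-j)·2^(5-j) for j from 1 to 5.
= 176 + 1760 + 3960 + 2640 + 462 = 8998.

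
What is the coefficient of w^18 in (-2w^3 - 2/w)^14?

49201152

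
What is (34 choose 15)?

1855967520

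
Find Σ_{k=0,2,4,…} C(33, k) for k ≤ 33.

Half of (1+1)^33 + (1−1)^33 gives the even-index sum: 2^32 = 4294967296.

4294967296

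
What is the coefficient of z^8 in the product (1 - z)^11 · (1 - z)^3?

Coefficient of z^8 = Σ_{j} C(11,j)·(-1)^j·C(3,8-j)·(-1)^(8-j) for j from 5 to 8.
= 462 + 1386 + 990 + 165 = 3003.

3003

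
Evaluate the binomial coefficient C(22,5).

26334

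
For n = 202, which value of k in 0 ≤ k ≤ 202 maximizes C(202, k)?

C(202,k) is maximized at k = 202/2 = 101.

101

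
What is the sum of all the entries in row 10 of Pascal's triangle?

1024

Setting x = 1 in (1+x)^10 gives Σ C(10,r) = 2^10 = 1024.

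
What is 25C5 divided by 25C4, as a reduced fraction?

21/5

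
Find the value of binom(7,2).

C(7,2) = (7·6) / 2! = 42 / 2 = 21.

21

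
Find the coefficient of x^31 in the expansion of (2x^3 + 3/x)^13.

General term: C(13,j)·(2x^3)^j·(3/x)^(13-j), with x-exponent 3j − 1(13−j) = 4j − 13.
Set 4j − 13 = 31: j = 11.
C(13,11) = 78; 2^11 = 2048; 3^2 = 9.
Coefficient = 78 · 2048 · 9 = 1437696.

1437696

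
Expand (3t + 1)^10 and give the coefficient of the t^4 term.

17010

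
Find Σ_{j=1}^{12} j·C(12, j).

24576

Differentiating (1+x)^12 and setting x=1: Σ j·C(12,j) = 12·2^11 = 24576.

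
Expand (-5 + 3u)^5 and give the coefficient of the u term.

The general term is C(5,j)·(-5)^j·(3u)^(5-j); the u^1 term has j = 4.
C(5,4) = 5.
Coefficient = C(5,4) · (-5)^4 · 3^1 = 5 · 625 · 3 = 9375.

9375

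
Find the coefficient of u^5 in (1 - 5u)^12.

-2475000

The general term is C(12,j)·(1)^j·(-5u)^(12-j); the u^5 term has j = 7.
C(12,7) = 792.
Coefficient = C(12,7) · (-5)^5 = 792 · (-3125) = -2475000.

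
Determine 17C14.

680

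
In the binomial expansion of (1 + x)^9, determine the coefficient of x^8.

The general term is C(9,j)·(1)^j·(x)^(9-j); the x^8 term has j = 1.
C(9,1) = 9.
Coefficient = C(9,1) = 9.

9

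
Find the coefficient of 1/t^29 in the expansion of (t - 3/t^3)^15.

General term: C(15,j)·(t)^j·(-3/t^3)^(15-j), with t-exponent 1j − 3(15−j) = 4j − 45.
Set 4j − 45 = -29: j = 4.
C(15,4) = 1365; 1^4 = 1; (-3)^11 = -177147.
Coefficient = 1365 · 1 · (-177147) = -241805655.

-241805655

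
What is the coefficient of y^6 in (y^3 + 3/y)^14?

General term: C(14,j)·(y^3)^j·(3/y)^(14-j), with y-exponent 3j − 1(14−j) = 4j − 14.
Set 4j − 14 = 6: j = 5.
C(14,5) = 2002; 1^5 = 1; 3^9 = 19683.
Coefficient = 2002 · 1 · 19683 = 39405366.

39405366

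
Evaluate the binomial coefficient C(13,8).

1287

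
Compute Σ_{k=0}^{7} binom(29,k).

2182396

1 + 29 + 406 + 3654 + 23751 + 118755 + 475020 + 1560780 = 2182396.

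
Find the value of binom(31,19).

C(31,19) = C(31,12) by symmetry.
C(31,12) = (31·30·29·28·27·26·25·24·23·22·21·20) / 12! = 67596957267840000 / 479001600 = 141120525.

141120525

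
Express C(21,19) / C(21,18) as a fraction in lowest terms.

3/19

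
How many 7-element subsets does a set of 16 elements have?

11440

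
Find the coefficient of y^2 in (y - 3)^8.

20412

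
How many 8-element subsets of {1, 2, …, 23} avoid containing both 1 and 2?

436050

All 8-subsets: C(23,8) = 490314. Those containing both fixed elements: C(21,6) = 54264.
490314 − 54264 = 436050.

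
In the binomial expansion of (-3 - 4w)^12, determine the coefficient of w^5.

1773674496

The general term is C(12,j)·(-3)^j·(-4w)^(12-j); the w^5 term has j = 7.
C(12,7) = 792.
Coefficient = C(12,7) · (-3)^7 · (-4)^5 = 792 · (-2187) · (-1024) = 1773674496.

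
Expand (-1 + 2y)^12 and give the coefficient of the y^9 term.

The general term is C(12,j)·(-1)^j·(2y)^(12-j); the y^9 term has j = 3.
C(12,3) = 220.
Coefficient = C(12,3) · (-1)^3 · 2^9 = 220 · (-1) · 512 = -112640.

-112640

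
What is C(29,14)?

77558760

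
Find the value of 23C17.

100947

C(23,17) = C(23,6) by symmetry.
C(23,6) = (23·22·21·20·19·18) / 6! = 72681840 / 720 = 100947.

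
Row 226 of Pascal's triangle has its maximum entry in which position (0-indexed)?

113

C(226,i) is maximized at i = 226/2 = 113.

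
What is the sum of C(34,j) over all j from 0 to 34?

Setting x = 1 in (1+x)^34 gives Σ C(34,j) = 2^34 = 17179869184.

17179869184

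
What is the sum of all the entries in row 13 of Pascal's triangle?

Setting x = 1 in (1+x)^13 gives Σ C(13,k) = 2^13 = 8192.

8192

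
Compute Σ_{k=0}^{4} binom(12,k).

1 + 12 + 66 + 220 + 495 = 794.

794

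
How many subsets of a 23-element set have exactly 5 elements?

33649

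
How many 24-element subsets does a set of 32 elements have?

10518300

C(32,24) = C(32,8) by symmetry.
C(32,8) = (32·31·30·29·28·27·26·25) / 8! = 424097856000 / 40320 = 10518300.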